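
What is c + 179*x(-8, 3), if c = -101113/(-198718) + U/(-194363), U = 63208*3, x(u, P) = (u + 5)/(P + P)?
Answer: -133647144606/1485516409 ≈ -89.967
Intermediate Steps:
x(u, P) = (5 + u)/(2*P) (x(u, P) = (5 + u)/((2*P)) = (5 + u)*(1/(2*P)) = (5 + u)/(2*P))
U = 189624
c = -1386852001/2971032818 (c = -101113/(-198718) + 189624/(-194363) = -101113*(-1/198718) + 189624*(-1/194363) = 101113/198718 - 189624/194363 = -1386852001/2971032818 ≈ -0.46679)
c + 179*x(-8, 3) = -1386852001/2971032818 + 179*((½)*(5 - 8)/3) = -1386852001/2971032818 + 179*((½)*(⅓)*(-3)) = -1386852001/2971032818 + 179*(-½) = -1386852001/2971032818 - 179/2 = -133647144606/1485516409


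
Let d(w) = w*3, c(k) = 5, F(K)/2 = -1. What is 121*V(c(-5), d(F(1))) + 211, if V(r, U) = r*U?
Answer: -3419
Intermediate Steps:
F(K) = -2 (F(K) = 2*(-1) = -2)
d(w) = 3*w
V(r, U) = U*r
121*V(c(-5), d(F(1))) + 211 = 121*((3*(-2))*5) + 211 = 121*(-6*5) + 211 = 121*(-30) + 211 = -3630 + 211 = -3419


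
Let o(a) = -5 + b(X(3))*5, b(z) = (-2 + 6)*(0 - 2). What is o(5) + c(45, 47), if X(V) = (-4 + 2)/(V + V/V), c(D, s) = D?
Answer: 0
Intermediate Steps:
X(V) = -2/(1 + V) (X(V) = -2/(V + 1) = -2/(1 + V))
b(z) = -8 (b(z) = 4*(-2) = -8)
o(a) = -45 (o(a) = -5 - 8*5 = -5 - 40 = -45)
o(5) + c(45, 47) = -45 + 45 = 0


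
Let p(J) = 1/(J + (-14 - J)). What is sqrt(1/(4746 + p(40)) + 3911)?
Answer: sqrt(17265784096041)/66443 ≈ 62.538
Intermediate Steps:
p(J) = -1/14 (p(J) = 1/(-14) = -1/14)
sqrt(1/(4746 + p(40)) + 3911) = sqrt(1/(4746 - 1/14) + 3911) = sqrt(1/(66443/14) + 3911) = sqrt(14/66443 + 3911) = sqrt(259858587/66443) = sqrt(17265784096041)/66443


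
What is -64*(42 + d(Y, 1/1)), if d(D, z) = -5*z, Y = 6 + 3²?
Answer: -2368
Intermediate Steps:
Y = 15 (Y = 6 + 9 = 15)
-64*(42 + d(Y, 1/1)) = -64*(42 - 5/1) = -64*(42 - 5*1) = -64*(42 - 5) = -64*37 = -2368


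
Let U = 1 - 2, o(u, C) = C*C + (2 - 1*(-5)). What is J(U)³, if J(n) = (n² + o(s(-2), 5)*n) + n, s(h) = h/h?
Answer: -32768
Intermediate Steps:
s(h) = 1
o(u, C) = 7 + C² (o(u, C) = C² + (2 + 5) = C² + 7 = 7 + C²)
U = -1
J(n) = n² + 33*n (J(n) = (n² + (7 + 5²)*n) + n = (n² + (7 + 25)*n) + n = (n² + 32*n) + n = n² + 33*n)
J(U)³ = (-(33 - 1))³ = (-1*32)³ = (-32)³ = -32768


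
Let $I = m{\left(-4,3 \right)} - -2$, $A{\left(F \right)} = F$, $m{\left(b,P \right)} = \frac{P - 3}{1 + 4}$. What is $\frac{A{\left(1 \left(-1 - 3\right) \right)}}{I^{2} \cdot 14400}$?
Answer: $- \frac{1}{14400} \approx -6.9444 \cdot 10^{-5}$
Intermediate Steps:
$m{\left(b,P \right)} = - \frac{3}{5} + \frac{P}{5}$ ($m{\left(b,P \right)} = \frac{-3 + P}{5} = \left(-3 + P\right) \frac{1}{5} = - \frac{3}{5} + \frac{P}{5}$)
$I = 2$ ($I = \left(- \frac{3}{5} + \frac{1}{5} \cdot 3\right) - -2 = \left(- \frac{3}{5} + \frac{3}{5}\right) + 2 = 0 + 2 = 2$)
$\frac{A{\left(1 \left(-1 - 3\right) \right)}}{I^{2} \cdot 14400} = \frac{1 \left(-1 - 3\right)}{2^{2} \cdot 14400} = \frac{1 \left(-4\right)}{4 \cdot 14400} = - \frac{4}{57600} = \left(-4\right) \frac{1}{57600} = - \frac{1}{14400}$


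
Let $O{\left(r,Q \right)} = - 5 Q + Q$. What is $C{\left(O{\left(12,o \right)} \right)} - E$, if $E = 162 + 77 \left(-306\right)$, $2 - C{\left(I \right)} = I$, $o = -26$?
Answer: $23298$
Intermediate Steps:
$O{\left(r,Q \right)} = - 4 Q$
$C{\left(I \right)} = 2 - I$
$E = -23400$ ($E = 162 - 23562 = -23400$)
$C{\left(O{\left(12,o \right)} \right)} - E = \left(2 - \left(-4\right) \left(-26\right)\right) - -23400 = \left(2 - 104\right) + 23400 = -102 + 23400 = 23298$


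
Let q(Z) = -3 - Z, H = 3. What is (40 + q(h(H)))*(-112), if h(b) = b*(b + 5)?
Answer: -1456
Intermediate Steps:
h(b) = b*(5 + b)
(40 + q(h(H)))*(-112) = (40 + (-3 - 3*(5 + 3)))*(-112) = (40 + (-3 - 3*8))*(-112) = (40 + (-3 - 1*24))*(-112) = (40 + (-3 - 24))*(-112) = (40 - 27)*(-112) = 13*(-112) = -1456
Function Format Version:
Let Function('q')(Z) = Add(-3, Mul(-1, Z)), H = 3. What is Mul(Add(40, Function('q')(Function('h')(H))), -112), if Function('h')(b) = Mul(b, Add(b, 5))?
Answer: -1456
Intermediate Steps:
Function('h')(b) = Mul(b, Add(5, b))
Mul(Add(40, Function('q')(Function('h')(H))), -112) = Mul(Add(40, Add(-3, Mul(-1, Mul(3, Add(5, 3))))), -112) = Mul(Add(40, Add(-3, Mul(-1, Mul(3, 8)))), -112) = Mul(Add(40, Add(-3, Mul(-1, 24))), -112) = Mul(Add(40, Add(-3, -24)), -112) = Mul(Add(40, -27), -112) = Mul(13, -112) = -1456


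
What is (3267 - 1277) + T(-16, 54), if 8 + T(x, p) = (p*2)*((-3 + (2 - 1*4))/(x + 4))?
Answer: 2027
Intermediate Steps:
T(x, p) = -8 - 10*p/(4 + x) (T(x, p) = -8 + (p*2)*((-3 + (2 - 1*4))/(x + 4)) = -8 + (2*p)*((-3 + (2 - 4))/(4 + x)) = -8 + (2*p)*((-3 - 2)/(4 + x)) = -8 + (2*p)*(-5/(4 + x)) = -8 - 10*p/(4 + x))
(3267 - 1277) + T(-16, 54) = (3267 - 1277) + 2*(-16 - 5*54 - 4*(-16))/(4 - 16) = 1990 + 2*(-16 - 270 + 64)/(-12) = 1990 + 2*(-1/12)*(-222) = 1990 + 37 = 2027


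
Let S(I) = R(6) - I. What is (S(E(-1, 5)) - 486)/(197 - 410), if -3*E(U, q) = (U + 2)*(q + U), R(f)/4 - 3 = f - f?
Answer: 1418/639 ≈ 2.2191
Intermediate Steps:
R(f) = 12 (R(f) = 12 + 4*(f - f) = 12 + 4*0 = 12 + 0 = 12)
E(U, q) = -(2 + U)*(U + q)/3 (E(U, q) = -(U + 2)*(q + U)/3 = -(2 + U)*(U + q)/3)
S(I) = 12 - I
(S(E(-1, 5)) - 486)/(197 - 410) = ((12 - (-⅔*(-1) - ⅔*5 - ⅓*(-1)² - ⅓*(-1)*5)) - 486)/(197 - 410) = ((12 - (⅔ - 10/3 - ⅓*1 + 5/3)) - 486)/(-213) = ((12 - (⅔ - 10/3 - ⅓ + 5/3)) - 486)*(-1/213) = ((12 - 1*(-4/3)) - 486)*(-1/213) = ((12 + 4/3) - 486)*(-1/213) = (40/3 - 486)*(-1/213) = -1418/3*(-1/213) = 1418/639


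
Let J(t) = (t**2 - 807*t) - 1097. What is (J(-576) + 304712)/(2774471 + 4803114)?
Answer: 1100223/7577585 ≈ 0.14519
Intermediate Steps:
J(t) = -1097 + t**2 - 807*t
(J(-576) + 304712)/(2774471 + 4803114) = ((-1097 + (-576)**2 - 807*(-576)) + 304712)/(2774471 + 4803114) = ((-1097 + 331776 + 464832) + 304712)/7577585 = (795511 + 304712)*(1/7577585) = 1100223*(1/7577585) = 1100223/7577585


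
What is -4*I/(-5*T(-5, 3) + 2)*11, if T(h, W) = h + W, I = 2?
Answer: -22/3 ≈ -7.3333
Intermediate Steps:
T(h, W) = W + h
-4*I/(-5*T(-5, 3) + 2)*11 = -8/(-5*(3 - 5) + 2)*11 = -8/(-5*(-2) + 2)*11 = -8/(10 + 2)*11 = -8/12*11 = -4*⅙*11 = -⅔*11 = -22/3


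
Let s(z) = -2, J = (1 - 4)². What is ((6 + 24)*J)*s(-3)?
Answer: -540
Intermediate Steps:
J = 9 (J = (-3)² = 9)
((6 + 24)*J)*s(-3) = ((6 + 24)*9)*(-2) = (30*9)*(-2) = 270*(-2) = -540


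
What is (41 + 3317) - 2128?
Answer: 1230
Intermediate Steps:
(41 + 3317) - 2128 = 3358 - 2128 = 1230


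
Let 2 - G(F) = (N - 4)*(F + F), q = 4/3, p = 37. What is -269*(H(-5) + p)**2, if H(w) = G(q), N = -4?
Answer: -8812709/9 ≈ -9.7919e+5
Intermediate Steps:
q = 4/3 (q = 4*(1/3) = 4/3 ≈ 1.3333)
G(F) = 2 + 16*F (G(F) = 2 - (-4 - 4)*(F + F) = 2 - (-8)*2*F = 2 - (-16)*F = 2 + 16*F)
H(w) = 70/3 (H(w) = 2 + 16*(4/3) = 2 + 64/3 = 70/3)
-269*(H(-5) + p)**2 = -269*(70/3 + 37)**2 = -269*(181/3)**2 = -269*32761/9 = -8812709/9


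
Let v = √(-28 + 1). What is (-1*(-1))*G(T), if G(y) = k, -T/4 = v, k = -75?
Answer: -75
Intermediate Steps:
v = 3*I*√3 (v = √(-27) = 3*I*√3 ≈ 5.1962*I)
T = -12*I*√3 ≈ -20.785*I
G(y) = -75
(-1*(-1))*G(T) = -1*(-1)*(-75) = 1*(-75) = -75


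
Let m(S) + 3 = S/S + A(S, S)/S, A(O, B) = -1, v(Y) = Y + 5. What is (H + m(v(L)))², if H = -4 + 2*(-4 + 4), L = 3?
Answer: 2401/64 ≈ 37.516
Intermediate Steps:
v(Y) = 5 + Y
H = -4 (H = -4 + 2*0 = -4 + 0 = -4)
m(S) = -2 - 1/S (m(S) = -3 + (S/S - 1/S) = -3 + (1 - 1/S) = -2 - 1/S)
(H + m(v(L)))² = (-4 + (-2 - 1/(5 + 3)))² = (-4 + (-2 - 1/8))² = (-4 + (-2 - 1*⅛))² = (-4 + (-2 - ⅛))² = (-4 - 17/8)² = (-49/8)² = 2401/64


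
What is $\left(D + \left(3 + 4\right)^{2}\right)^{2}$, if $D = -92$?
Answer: $1849$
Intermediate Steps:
$\left(D + \left(3 + 4\right)^{2}\right)^{2} = \left(-92 + \left(3 + 4\right)^{2}\right)^{2} = \left(-92 + 7^{2}\right)^{2} = \left(-92 + 49\right)^{2} = \left(-43\right)^{2} = 1849$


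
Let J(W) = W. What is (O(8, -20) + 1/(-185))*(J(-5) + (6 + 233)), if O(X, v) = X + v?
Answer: -519714/185 ≈ -2809.3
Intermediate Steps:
(O(8, -20) + 1/(-185))*(J(-5) + (6 + 233)) = ((8 - 20) + 1/(-185))*(-5 + (6 + 233)) = (-12 - 1/185)*(-5 + 239) = -2221/185*234 = -519714/185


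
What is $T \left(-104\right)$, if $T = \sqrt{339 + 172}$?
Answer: $- 104 \sqrt{511} \approx -2351.0$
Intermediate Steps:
$T = \sqrt{511} \approx 22.605$
$T \left(-104\right) = \sqrt{511} \left(-104\right) = - 104 \sqrt{511}$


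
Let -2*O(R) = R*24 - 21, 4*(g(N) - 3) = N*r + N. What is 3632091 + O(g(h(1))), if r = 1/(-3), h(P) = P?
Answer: 7264127/2 ≈ 3.6321e+6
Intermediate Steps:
r = -1/3 ≈ -0.33333
g(N) = 3 + N/6 (g(N) = 3 + (N*(-1/3) + N)/4 = 3 + (-N/3 + N)/4 = 3 + (2*N/3)/4 = 3 + N/6)
O(R) = 21/2 - 12*R (O(R) = -(R*24 - 21)/2 = -(24*R - 21)/2 = -(-21 + 24*R)/2 = 21/2 - 12*R)
3632091 + O(g(h(1))) = 3632091 + (21/2 - 12*(3 + (1/6)*1)) = 3632091 + (21/2 - 12*(3 + 1/6)) = 3632091 + (21/2 - 12*19/6) = 3632091 + (21/2 - 38) = 3632091 - 55/2 = 7264127/2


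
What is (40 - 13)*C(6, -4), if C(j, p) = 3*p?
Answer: -324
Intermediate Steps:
(40 - 13)*C(6, -4) = (40 - 13)*(3*(-4)) = 27*(-12) = -324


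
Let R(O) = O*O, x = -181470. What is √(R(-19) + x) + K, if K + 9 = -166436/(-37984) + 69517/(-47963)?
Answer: -2763550797/455456648 + I*√181109 ≈ -6.0676 + 425.57*I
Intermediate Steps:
R(O) = O²
K = -2763550797/455456648 (K = -9 + (-166436/(-37984) + 69517/(-47963)) = -9 + (-166436*(-1/37984) + 69517*(-1/47963)) = -9 + (41609/9496 - 69517/47963) = -9 + 1335559035/455456648 = -2763550797/455456648 ≈ -6.0676)
√(R(-19) + x) + K = √((-19)² - 181470) - 2763550797/455456648 = √(361 - 181470) - 2763550797/455456648 = √(-181109) - 2763550797/455456648 = I*√181109 - 2763550797/455456648 = -2763550797/455456648 + I*√181109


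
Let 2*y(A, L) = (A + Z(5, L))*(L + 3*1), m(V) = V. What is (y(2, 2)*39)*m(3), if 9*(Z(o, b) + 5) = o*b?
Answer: -1105/2 ≈ -552.50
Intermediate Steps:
Z(o, b) = -5 + b*o/9 (Z(o, b) = -5 + (o*b)/9 = -5 + (b*o)/9 = -5 + b*o/9)
y(A, L) = (3 + L)*(-5 + A + 5*L/9)/2 (y(A, L) = ((A + (-5 + (⅑)*L*5))*(L + 3*1))/2 = ((A + (-5 + 5*L/9))*(L + 3))/2 = ((-5 + A + 5*L/9)*(3 + L))/2 = ((3 + L)*(-5 + A + 5*L/9))/2 = (3 + L)*(-5 + A + 5*L/9)/2)
(y(2, 2)*39)*m(3) = ((-15/2 - 5/3*2 + (3/2)*2 + (5/18)*2² + (½)*2*2)*39)*3 = ((-15/2 - 10/3 + 3 + (5/18)*4 + 2)*39)*3 = ((-15/2 - 10/3 + 3 + 10/9 + 2)*39)*3 = -85/18*39*3 = -1105/6*3 = -1105/2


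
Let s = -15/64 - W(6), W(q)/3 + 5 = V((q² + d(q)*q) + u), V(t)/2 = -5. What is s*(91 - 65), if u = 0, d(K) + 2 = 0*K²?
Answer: 37245/32 ≈ 1163.9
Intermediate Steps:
d(K) = -2 (d(K) = -2 + 0*K² = -2 + 0 = -2)
V(t) = -10 (V(t) = 2*(-5) = -10)
W(q) = -45 (W(q) = -15 + 3*(-10) = -15 - 30 = -45)
s = 2865/64 (s = -15/64 - 1*(-45) = -15*1/64 + 45 = -15/64 + 45 = 2865/64 ≈ 44.766)
s*(91 - 65) = 2865*(91 - 65)/64 = (2865/64)*26 = 37245/32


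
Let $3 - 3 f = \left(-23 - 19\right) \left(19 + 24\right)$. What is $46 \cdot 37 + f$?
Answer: $2305$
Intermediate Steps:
$f = 603$ ($f = 1 - \frac{\left(-23 - 19\right) \left(19 + 24\right)}{3} = 1 - \frac{\left(-42\right) 43}{3} = 1 - -602 = 1 + 602 = 603$)
$46 \cdot 37 + f = 46 \cdot 37 + 603 = 1702 + 603 = 2305$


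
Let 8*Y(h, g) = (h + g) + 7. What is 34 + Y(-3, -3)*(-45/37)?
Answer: 10019/296 ≈ 33.848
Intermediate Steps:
Y(h, g) = 7/8 + g/8 + h/8 (Y(h, g) = ((h + g) + 7)/8 = ((g + h) + 7)/8 = (7 + g + h)/8 = 7/8 + g/8 + h/8)
34 + Y(-3, -3)*(-45/37) = 34 + (7/8 + (1/8)*(-3) + (1/8)*(-3))*(-45/37) = 34 + (7/8 - 3/8 - 3/8)*(-45*1/37) = 34 + (1/8)*(-45/37) = 34 - 45/296 = 10019/296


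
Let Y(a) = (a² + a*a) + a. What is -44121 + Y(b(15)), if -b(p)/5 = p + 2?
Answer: -29756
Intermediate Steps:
b(p) = -10 - 5*p (b(p) = -5*(p + 2) = -5*(2 + p) = -10 - 5*p)
Y(a) = a + 2*a² (Y(a) = (a² + a²) + a = 2*a² + a = a + 2*a²)
-44121 + Y(b(15)) = -44121 + (-10 - 5*15)*(1 + 2*(-10 - 5*15)) = -44121 + (-10 - 75)*(1 + 2*(-10 - 75)) = -44121 - 85*(1 + 2*(-85)) = -44121 - 85*(1 - 170) = -44121 - 85*(-169) = -44121 + 14365 = -29756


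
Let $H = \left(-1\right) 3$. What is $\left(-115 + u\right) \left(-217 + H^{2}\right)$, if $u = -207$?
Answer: $66976$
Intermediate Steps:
$H = -3$
$\left(-115 + u\right) \left(-217 + H^{2}\right) = \left(-115 - 207\right) \left(-217 + \left(-3\right)^{2}\right) = - 322 \left(-217 + 9\right) = \left(-322\right) \left(-208\right) = 66976$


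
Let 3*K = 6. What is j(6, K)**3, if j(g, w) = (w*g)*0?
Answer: 0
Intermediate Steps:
K = 2 (K = (1/3)*6 = 2)
j(g, w) = 0 (j(g, w) = (g*w)*0 = 0)
j(6, K)**3 = 0**3 = 0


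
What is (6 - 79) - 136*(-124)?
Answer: 16791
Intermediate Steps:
(6 - 79) - 136*(-124) = -73 + 16864 = 16791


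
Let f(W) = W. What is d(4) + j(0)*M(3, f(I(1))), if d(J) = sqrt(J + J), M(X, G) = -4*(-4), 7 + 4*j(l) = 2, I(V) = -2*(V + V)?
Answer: -20 + 2*sqrt(2) ≈ -17.172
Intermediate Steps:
I(V) = -4*V
j(l) = -5/4 (j(l) = -7/4 + (1/4)*2 = -7/4 + 1/2 = -5/4)
M(X, G) = 16
d(J) = sqrt(2)*sqrt(J) (d(J) = sqrt(2*J) = sqrt(2)*sqrt(J))
d(4) + j(0)*M(3, f(I(1))) = sqrt(2)*sqrt(4) - 5/4*16 = sqrt(2)*2 - 20 = 2*sqrt(2) - 20 = -20 + 2*sqrt(2)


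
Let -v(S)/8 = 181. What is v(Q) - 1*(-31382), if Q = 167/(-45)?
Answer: 29934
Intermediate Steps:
Q = -167/45 (Q = 167*(-1/45) = -167/45 ≈ -3.7111)
v(S) = -1448 (v(S) = -8*181 = -1448)
v(Q) - 1*(-31382) = -1448 - 1*(-31382) = -1448 + 31382 = 29934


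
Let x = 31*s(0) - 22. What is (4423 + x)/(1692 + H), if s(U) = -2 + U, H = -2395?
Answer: -4339/703 ≈ -6.1721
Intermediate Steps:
x = -84 (x = 31*(-2 + 0) - 22 = 31*(-2) - 22 = -62 - 22 = -84)
(4423 + x)/(1692 + H) = (4423 - 84)/(1692 - 2395) = 4339/(-703) = 4339*(-1/703) = -4339/703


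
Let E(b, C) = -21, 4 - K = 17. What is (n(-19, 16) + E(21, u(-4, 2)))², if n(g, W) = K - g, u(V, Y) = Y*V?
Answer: 225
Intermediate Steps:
K = -13 (K = 4 - 1*17 = 4 - 17 = -13)
u(V, Y) = V*Y
n(g, W) = -13 - g
(n(-19, 16) + E(21, u(-4, 2)))² = ((-13 - 1*(-19)) - 21)² = ((-13 + 19) - 21)² = (6 - 21)² = (-15)² = 225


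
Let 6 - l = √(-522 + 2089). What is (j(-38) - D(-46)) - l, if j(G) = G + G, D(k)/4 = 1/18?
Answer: -740/9 + √1567 ≈ -42.637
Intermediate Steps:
D(k) = 2/9 (D(k) = 4/18 = 4*(1/18) = 2/9)
j(G) = 2*G
l = 6 - √1567 (l = 6 - √(-522 + 2089) = 6 - √1567 ≈ -33.585)
(j(-38) - D(-46)) - l = (2*(-38) - 1*2/9) - (6 - √1567) = (-76 - 2/9) + (-6 + √1567) = -686/9 + (-6 + √1567) = -740/9 + √1567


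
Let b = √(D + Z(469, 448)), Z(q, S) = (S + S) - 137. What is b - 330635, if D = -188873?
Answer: -330635 + I*√188114 ≈ -3.3064e+5 + 433.72*I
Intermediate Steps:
Z(q, S) = -137 + 2*S (Z(q, S) = 2*S - 137 = -137 + 2*S)
b = I*√188114 (b = √(-188873 + (-137 + 2*448)) = √(-188873 + (-137 + 896)) = √(-188873 + 759) = √(-188114) = I*√188114 ≈ 433.72*I)
b - 330635 = I*√188114 - 330635 = -330635 + I*√188114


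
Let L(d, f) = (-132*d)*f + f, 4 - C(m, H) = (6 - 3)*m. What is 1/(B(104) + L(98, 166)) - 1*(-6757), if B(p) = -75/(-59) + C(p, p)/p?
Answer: 22256360205347/3293822733 ≈ 6757.0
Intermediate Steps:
C(m, H) = 4 - 3*m (C(m, H) = 4 - (6 - 3)*m = 4 - 3*m)
L(d, f) = f - 132*d*f (L(d, f) = -132*d*f + f = f - 132*d*f)
B(p) = 75/59 + (4 - 3*p)/p (B(p) = -75/(-59) + (4 - 3*p)/p = -75*(-1/59) + (4 - 3*p)/p = 75/59 + (4 - 3*p)/p)
1/(B(104) + L(98, 166)) - 1*(-6757) = 1/((-102/59 + 4/104) + 166*(1 - 132*98)) - 1*(-6757) = 1/((-102/59 + 4*(1/104)) + 166*(1 - 12936)) + 6757 = 1/((-102/59 + 1/26) + 166*(-12935)) + 6757 = 1/(-2593/1534 - 2147210) + 6757 = 1/(-3293822733/1534) + 6757 = -1534/3293822733 + 6757 = 22256360205347/3293822733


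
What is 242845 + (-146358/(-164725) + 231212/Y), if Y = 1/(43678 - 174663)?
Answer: -4988706668960517/164725 ≈ -3.0285e+10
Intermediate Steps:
Y = -1/130985 (Y = 1/(-130985) = -1/130985 ≈ -7.6345e-6)
242845 + (-146358/(-164725) + 231212/Y) = 242845 + (-146358/(-164725) + 231212/(-1/130985)) = 242845 + (-146358*(-1/164725) + 231212*(-130985)) = 242845 + (146358/164725 - 30285303820) = 242845 - 4988746671603142/164725 = -4988706668960517/164725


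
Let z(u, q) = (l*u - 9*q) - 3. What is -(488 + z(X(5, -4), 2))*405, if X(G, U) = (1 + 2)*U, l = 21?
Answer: -87075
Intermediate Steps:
X(G, U) = 3*U
z(u, q) = -3 - 9*q + 21*u (z(u, q) = (21*u - 9*q) - 3 = (-9*q + 21*u) - 3 = -3 - 9*q + 21*u)
-(488 + z(X(5, -4), 2))*405 = -(488 + (-3 - 9*2 + 21*(3*(-4))))*405 = -(488 + (-3 - 18 + 21*(-12)))*405 = -(488 + (-3 - 18 - 252))*405 = -(488 - 273)*405 = -215*405 = -1*87075 = -87075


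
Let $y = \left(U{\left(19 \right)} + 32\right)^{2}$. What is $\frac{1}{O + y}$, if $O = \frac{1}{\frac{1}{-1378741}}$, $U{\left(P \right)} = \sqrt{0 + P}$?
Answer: $- \frac{688849}{949025850690} - \frac{16 \sqrt{19}}{474512925345} \approx -7.26 \cdot 10^{-7}$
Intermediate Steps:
$U{\left(P \right)} = \sqrt{P}$
$O = -1378741$ ($O = \frac{1}{- \frac{1}{1378741}} = -1378741$)
$y = \left(32 + \sqrt{19}\right)^{2}$ ($y = \left(\sqrt{19} + 32\right)^{2} = \left(32 + \sqrt{19}\right)^{2} \approx 1322.0$)
$\frac{1}{O + y} = \frac{1}{-1378741 + \left(32 + \sqrt{19}\right)^{2}}$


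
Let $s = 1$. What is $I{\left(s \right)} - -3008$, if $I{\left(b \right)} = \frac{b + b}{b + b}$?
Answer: $3009$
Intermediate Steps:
$I{\left(b \right)} = 1$ ($I{\left(b \right)} = \frac{2 b}{2 b} = 2 b \frac{1}{2 b} = 1$)
$I{\left(s \right)} - -3008 = 1 - -3008 = 1 + 3008 = 3009$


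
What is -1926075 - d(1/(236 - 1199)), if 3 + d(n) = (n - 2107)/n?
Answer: -3955114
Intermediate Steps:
d(n) = -3 + (-2107 + n)/n (d(n) = -3 + (n - 2107)/n = -3 + (-2107 + n)/n)
-1926075 - d(1/(236 - 1199)) = -1926075 - (-2 - 2107/(1/(236 - 1199))) = -1926075 - (-2 - 2107/(1/(-963))) = -1926075 - (-2 - 2107/(-1/963)) = -1926075 - (-2 - 2107*(-963)) = -1926075 - (-2 + 2029041) = -1926075 - 1*2029039 = -1926075 - 2029039 = -3955114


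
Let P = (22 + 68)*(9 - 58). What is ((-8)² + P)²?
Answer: 18887716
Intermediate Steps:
P = -4410 (P = 90*(-49) = -4410)
((-8)² + P)² = ((-8)² - 4410)² = (64 - 4410)² = (-4346)² = 18887716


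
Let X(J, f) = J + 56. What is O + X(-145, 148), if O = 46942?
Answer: 46853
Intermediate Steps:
X(J, f) = 56 + J
O + X(-145, 148) = 46942 + (56 - 145) = 46942 - 89 = 46853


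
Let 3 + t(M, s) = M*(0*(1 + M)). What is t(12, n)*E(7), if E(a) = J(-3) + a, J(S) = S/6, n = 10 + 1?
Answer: -39/2 ≈ -19.500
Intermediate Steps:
n = 11
J(S) = S/6 (J(S) = S*(⅙) = S/6)
E(a) = -½ + a (E(a) = (⅙)*(-3) + a = -½ + a)
t(M, s) = -3 (t(M, s) = -3 + M*(0*(1 + M)) = -3 + M*0 = -3 + 0 = -3)
t(12, n)*E(7) = -3*(-½ + 7) = -3*13/2 = -39/2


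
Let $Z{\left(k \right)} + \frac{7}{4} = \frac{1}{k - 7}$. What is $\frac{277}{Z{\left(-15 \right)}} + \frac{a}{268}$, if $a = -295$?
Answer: $- \frac{3289689}{21172} \approx -155.38$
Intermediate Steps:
$Z{\left(k \right)} = - \frac{7}{4} + \frac{1}{-7 + k}$ ($Z{\left(k \right)} = - \frac{7}{4} + \frac{1}{k - 7} = - \frac{7}{4} + \frac{1}{-7 + k}$)
$\frac{277}{Z{\left(-15 \right)}} + \frac{a}{268} = \frac{277}{\frac{1}{4} \frac{1}{-7 - 15} \left(53 - -105\right)} - \frac{295}{268} = \frac{277}{\frac{1}{4} \frac{1}{-22} \left(53 + 105\right)} - \frac{295}{268} = \frac{277}{\frac{1}{4} \left(- \frac{1}{22}\right) 158} - \frac{295}{268} = \frac{277}{- \frac{79}{44}} - \frac{295}{268} = 277 \left(- \frac{44}{79}\right) - \frac{295}{268} = - \frac{12188}{79} - \frac{295}{268} = - \frac{3289689}{21172}$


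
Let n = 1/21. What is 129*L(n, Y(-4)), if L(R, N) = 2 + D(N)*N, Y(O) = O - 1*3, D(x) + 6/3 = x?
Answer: 8385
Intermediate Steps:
D(x) = -2 + x
n = 1/21 ≈ 0.047619
Y(O) = -3 + O (Y(O) = O - 3 = -3 + O)
L(R, N) = 2 + N*(-2 + N) (L(R, N) = 2 + (-2 + N)*N = 2 + N*(-2 + N))
129*L(n, Y(-4)) = 129*(2 + (-3 - 4)*(-2 + (-3 - 4))) = 129*(2 - 7*(-2 - 7)) = 129*(2 - 7*(-9)) = 129*(2 + 63) = 129*65 = 8385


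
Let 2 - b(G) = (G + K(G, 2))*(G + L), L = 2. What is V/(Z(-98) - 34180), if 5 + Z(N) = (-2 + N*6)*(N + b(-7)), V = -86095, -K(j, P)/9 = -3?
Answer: 17219/7309 ≈ 2.3559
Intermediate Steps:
K(j, P) = 27 (K(j, P) = -9*(-3) = 27)
b(G) = 2 - (2 + G)*(27 + G) (b(G) = 2 - (G + 27)*(G + 2) = 2 - (27 + G)*(2 + G) = 2 - (2 + G)*(27 + G))
Z(N) = -5 + (-2 + 6*N)*(102 + N) (Z(N) = -5 + (-2 + N*6)*(N + (-52 - 1*(-7)² - 29*(-7))) = -5 + (-2 + 6*N)*(N + (-52 - 1*49 + 203)) = -5 + (-2 + 6*N)*(N + (-52 - 49 + 203)) = -5 + (-2 + 6*N)*(N + 102) = -5 + (-2 + 6*N)*(102 + N))
V/(Z(-98) - 34180) = -86095/((-209 + 6*(-98)² + 610*(-98)) - 34180) = -86095/((-209 + 6*9604 - 59780) - 34180) = -86095/((-209 + 57624 - 59780) - 34180) = -86095/(-2365 - 34180) = -86095/(-36545) = -86095*(-1/36545) = 17219/7309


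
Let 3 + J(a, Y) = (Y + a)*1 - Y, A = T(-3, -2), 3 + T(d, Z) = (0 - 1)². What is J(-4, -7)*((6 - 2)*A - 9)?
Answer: 119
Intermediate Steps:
T(d, Z) = -2 (T(d, Z) = -3 + (0 - 1)² = -3 + (-1)² = -3 + 1 = -2)
A = -2
J(a, Y) = -3 + a (J(a, Y) = -3 + ((Y + a)*1 - Y) = -3 + ((Y + a) - Y) = -3 + a)
J(-4, -7)*((6 - 2)*A - 9) = (-3 - 4)*((6 - 2)*(-2) - 9) = -7*(4*(-2) - 9) = -7*(-8 - 9) = -7*(-17) = 119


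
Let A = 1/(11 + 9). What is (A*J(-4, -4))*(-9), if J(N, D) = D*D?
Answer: -36/5 ≈ -7.2000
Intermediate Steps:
A = 1/20 ≈ 0.050000
J(N, D) = D²
(A*J(-4, -4))*(-9) = ((1/20)*(-4)²)*(-9) = ((1/20)*16)*(-9) = (⅘)*(-9) = -36/5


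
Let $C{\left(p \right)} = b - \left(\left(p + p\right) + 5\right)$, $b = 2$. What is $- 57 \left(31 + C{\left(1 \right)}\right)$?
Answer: $-1482$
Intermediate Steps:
$C{\left(p \right)} = -3 - 2 p$ ($C{\left(p \right)} = 2 - \left(\left(p + p\right) + 5\right) = 2 - \left(2 p + 5\right) = 2 - \left(5 + 2 p\right) = -3 - 2 p$)
$- 57 \left(31 + C{\left(1 \right)}\right) = - 57 \left(31 - 5\right) = \left(-57\right) 26 = -1482$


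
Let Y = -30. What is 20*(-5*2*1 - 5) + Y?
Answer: -330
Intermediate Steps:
20*(-5*2*1 - 5) + Y = 20*(-5*2*1 - 5) - 30 = 20*(-10*1 - 5) - 30 = 20*(-10 - 5) - 30 = 20*(-15) - 30 = -300 - 30 = -330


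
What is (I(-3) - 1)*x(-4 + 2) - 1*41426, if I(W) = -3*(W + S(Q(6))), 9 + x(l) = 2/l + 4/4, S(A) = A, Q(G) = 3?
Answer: -41417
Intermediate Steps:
x(l) = -8 + 2/l (x(l) = -9 + (2/l + 4/4) = -9 + (2/l + 4*(¼)) = -9 + (2/l + 1) = -9 + (1 + 2/l) = -8 + 2/l)
I(W) = -9 - 3*W (I(W) = -3*(W + 3) = -3*(3 + W) = -9 - 3*W)
(I(-3) - 1)*x(-4 + 2) - 1*41426 = ((-9 - 3*(-3)) - 1)*(-8 + 2/(-4 + 2)) - 1*41426 = ((-9 + 9) - 1)*(-8 + 2/(-2)) - 41426 = (0 - 1)*(-8 + 2*(-½)) - 41426 = -(-8 - 1) - 41426 = -1*(-9) - 41426 = 9 - 41426 = -41417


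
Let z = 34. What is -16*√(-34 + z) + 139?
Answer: 139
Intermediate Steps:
-16*√(-34 + z) + 139 = -16*√(-34 + 34) + 139 = -16*√0 + 139 = -16*0 + 139 = 0 + 139 = 139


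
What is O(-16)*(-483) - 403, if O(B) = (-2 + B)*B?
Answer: -139507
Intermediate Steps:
O(B) = B*(-2 + B)
O(-16)*(-483) - 403 = -16*(-2 - 16)*(-483) - 403 = -16*(-18)*(-483) - 403 = 288*(-483) - 403 = -139104 - 403 = -139507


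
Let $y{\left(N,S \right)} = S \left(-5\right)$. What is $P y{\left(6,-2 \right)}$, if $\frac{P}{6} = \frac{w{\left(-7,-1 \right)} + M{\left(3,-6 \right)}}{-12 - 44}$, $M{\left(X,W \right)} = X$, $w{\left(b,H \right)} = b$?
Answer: $\frac{30}{7} \approx 4.2857$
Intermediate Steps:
$y{\left(N,S \right)} = - 5 S$
$P = \frac{3}{7}$ ($P = 6 \frac{-7 + 3}{-12 - 44} = 6 \left(- \frac{4}{-56}\right) = 6 \left(\left(-4\right) \left(- \frac{1}{56}\right)\right) = 6 \cdot \frac{1}{14} = \frac{3}{7} \approx 0.42857$)
$P y{\left(6,-2 \right)} = \frac{3 \left(\left(-5\right) \left(-2\right)\right)}{7} = \frac{3}{7} \cdot 10 = \frac{30}{7}$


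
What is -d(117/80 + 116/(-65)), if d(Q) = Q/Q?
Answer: -1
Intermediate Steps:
d(Q) = 1
-d(117/80 + 116/(-65)) = -1*1 = -1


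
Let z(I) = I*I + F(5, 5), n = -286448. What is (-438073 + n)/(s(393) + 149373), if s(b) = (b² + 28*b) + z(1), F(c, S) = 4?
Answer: -724521/314831 ≈ -2.3013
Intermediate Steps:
z(I) = 4 + I² (z(I) = I*I + 4 = I² + 4 = 4 + I²)
s(b) = 5 + b² + 28*b (s(b) = (b² + 28*b) + (4 + 1²) = (b² + 28*b) + (4 + 1) = (b² + 28*b) + 5 = 5 + b² + 28*b)
(-438073 + n)/(s(393) + 149373) = (-438073 - 286448)/((5 + 393² + 28*393) + 149373) = -724521/((5 + 154449 + 11004) + 149373) = -724521/(165458 + 149373) = -724521/314831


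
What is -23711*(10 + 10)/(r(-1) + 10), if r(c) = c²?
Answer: -474220/11 ≈ -43111.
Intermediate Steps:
-23711*(10 + 10)/(r(-1) + 10) = -23711*(10 + 10)/((-1)² + 10) = -474220/(1 + 10) = -474220/11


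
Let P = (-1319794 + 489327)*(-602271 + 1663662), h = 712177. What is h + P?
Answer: -881449487420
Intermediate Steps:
P = -881450199597 (P = -830467*1061391 = -881450199597)
h + P = 712177 - 881450199597 = -881449487420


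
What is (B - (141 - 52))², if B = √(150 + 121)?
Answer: (89 - √271)² ≈ 5261.8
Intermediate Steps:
B = √271 ≈ 16.462
(B - (141 - 52))² = (√271 - (141 - 52))² = (√271 - 1*89)² = (√271 - 89)² = (-89 + √271)²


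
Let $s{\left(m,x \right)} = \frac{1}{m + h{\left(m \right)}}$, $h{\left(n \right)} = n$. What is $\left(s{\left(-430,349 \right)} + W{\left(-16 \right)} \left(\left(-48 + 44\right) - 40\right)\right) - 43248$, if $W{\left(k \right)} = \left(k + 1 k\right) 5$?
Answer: $- \frac{31138881}{860} \approx -36208.0$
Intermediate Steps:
$W{\left(k \right)} = 10 k$ ($W{\left(k \right)} = \left(k + k\right) 5 = 2 k 5 = 10 k$)
$s{\left(m,x \right)} = \frac{1}{2 m}$ ($s{\left(m,x \right)} = \frac{1}{m + m} = \frac{1}{2 m}$)
$\left(s{\left(-430,349 \right)} + W{\left(-16 \right)} \left(\left(-48 + 44\right) - 40\right)\right) - 43248 = \left(\frac{1}{2 \left(-430\right)} + 10 \left(-16\right) \left(\left(-48 + 44\right) - 40\right)\right) - 43248 = \left(\frac{1}{2} \left(- \frac{1}{430}\right) - 160 \left(-4 - 40\right)\right) - 43248 = \left(- \frac{1}{860} - -7040\right) - 43248 = \left(- \frac{1}{860} + 7040\right) - 43248 = \frac{6054399}{860} - 43248 = - \frac{31138881}{860}$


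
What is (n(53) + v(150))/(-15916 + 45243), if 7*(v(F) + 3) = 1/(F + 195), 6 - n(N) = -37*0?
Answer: 7246/70824705 ≈ 0.00010231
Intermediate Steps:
n(N) = 6 (n(N) = 6 - (-37)*0 = 6 - 1*0 = 6 + 0 = 6)
v(F) = -3 + 1/(7*(195 + F)) (v(F) = -3 + 1/(7*(F + 195)) = -3 + 1/(7*(195 + F)))
(n(53) + v(150))/(-15916 + 45243) = (6 + (-4094 - 21*150)/(7*(195 + 150)))/(-15916 + 45243) = (6 + (⅐)*(-4094 - 3150)/345)/29327 = (6 + (⅐)*(1/345)*(-7244))*(1/29327) = (6 - 7244/2415)*(1/29327) = (7246/2415)*(1/29327) = 7246/70824705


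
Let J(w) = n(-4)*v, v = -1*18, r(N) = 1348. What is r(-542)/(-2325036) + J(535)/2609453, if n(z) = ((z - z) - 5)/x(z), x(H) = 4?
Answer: -35359483/61908899646 ≈ -0.00057115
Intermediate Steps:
n(z) = -5/4 (n(z) = ((z - z) - 5)/4 = (0 - 5)*(¼) = -5*¼ = -5/4)
v = -18
J(w) = 45/2 (J(w) = -5/4*(-18) = 45/2)
r(-542)/(-2325036) + J(535)/2609453 = 1348/(-2325036) + (45/2)/2609453 = 1348*(-1/2325036) + (45/2)*(1/2609453) = -337/581259 + 45/5218906 = -35359483/61908899646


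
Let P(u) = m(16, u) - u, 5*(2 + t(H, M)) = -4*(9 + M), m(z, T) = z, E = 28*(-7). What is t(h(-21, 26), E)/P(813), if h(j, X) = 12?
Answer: -738/3985 ≈ -0.18519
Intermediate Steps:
E = -196
t(H, M) = -46/5 - 4*M/5 (t(H, M) = -2 + (-4*(9 + M))/5 = -2 + (-36 - 4*M)/5 = -2 + (-36/5 - 4*M/5) = -46/5 - 4*M/5)
P(u) = 16 - u
t(h(-21, 26), E)/P(813) = (-46/5 - ⅘*(-196))/(16 - 1*813) = (-46/5 + 784/5)/(16 - 813) = (738/5)/(-797) = (738/5)*(-1/797) = -738/3985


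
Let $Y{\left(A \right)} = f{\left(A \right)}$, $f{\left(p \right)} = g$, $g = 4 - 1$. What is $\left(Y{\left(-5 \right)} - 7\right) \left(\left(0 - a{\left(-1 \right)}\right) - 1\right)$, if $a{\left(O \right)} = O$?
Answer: $0$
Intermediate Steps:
$g = 3$ ($g = 4 - 1 = 3$)
$f{\left(p \right)} = 3$
$Y{\left(A \right)} = 3$
$\left(Y{\left(-5 \right)} - 7\right) \left(\left(0 - a{\left(-1 \right)}\right) - 1\right) = \left(3 - 7\right) \left(\left(0 - -1\right) - 1\right) = - 4 \left(\left(0 + 1\right) - 1\right) = - 4 \left(1 - 1\right) = \left(-4\right) 0 = 0$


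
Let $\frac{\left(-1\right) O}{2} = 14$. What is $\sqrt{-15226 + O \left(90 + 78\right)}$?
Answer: $i \sqrt{19930} \approx 141.17 i$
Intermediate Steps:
$O = -28$ ($O = \left(-2\right) 14 = -28$)
$\sqrt{-15226 + O \left(90 + 78\right)} = \sqrt{-15226 - 28 \left(90 + 78\right)} = \sqrt{-15226 - 4704} = \sqrt{-19930} = i \sqrt{19930}$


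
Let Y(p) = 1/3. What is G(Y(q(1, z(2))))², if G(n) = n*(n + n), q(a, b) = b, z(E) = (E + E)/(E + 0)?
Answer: 4/81 ≈ 0.049383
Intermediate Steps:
z(E) = 2 (z(E) = (2*E)/E = 2)
Y(p) = ⅓
G(n) = 2*n² (G(n) = n*(2*n) = 2*n²)
G(Y(q(1, z(2))))² = (2*(⅓)²)² = (2*(⅑))² = (2/9)² = 4/81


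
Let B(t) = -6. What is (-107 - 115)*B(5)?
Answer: 1332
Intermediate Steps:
(-107 - 115)*B(5) = (-107 - 115)*(-6) = -222*(-6) = 1332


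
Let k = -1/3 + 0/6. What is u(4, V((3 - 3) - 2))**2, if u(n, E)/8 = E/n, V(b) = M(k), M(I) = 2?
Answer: 16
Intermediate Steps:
k = -1/3 (k = -1*1/3 + 0*(1/6) = -1/3 + 0 = -1/3 ≈ -0.33333)
V(b) = 2
u(n, E) = 8*E/n (u(n, E) = 8*(E/n) = 8*E/n)
u(4, V((3 - 3) - 2))**2 = (8*2/4)**2 = (8*2*(1/4))**2 = 4**2 = 16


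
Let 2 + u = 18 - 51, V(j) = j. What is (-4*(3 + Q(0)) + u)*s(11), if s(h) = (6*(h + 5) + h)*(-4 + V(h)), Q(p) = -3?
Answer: -26215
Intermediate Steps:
s(h) = (-4 + h)*(30 + 7*h) (s(h) = (6*(h + 5) + h)*(-4 + h) = (6*(5 + h) + h)*(-4 + h) = ((30 + 6*h) + h)*(-4 + h) = (30 + 7*h)*(-4 + h) = (-4 + h)*(30 + 7*h))
u = -35 (u = -2 + (18 - 51) = -2 - 33 = -35)
(-4*(3 + Q(0)) + u)*s(11) = (-4*(3 - 3) - 35)*(-120 + 2*11 + 7*11²) = (-4*0 - 35)*(-120 + 22 + 7*121) = (0 - 35)*(-120 + 22 + 847) = -35*749 = -26215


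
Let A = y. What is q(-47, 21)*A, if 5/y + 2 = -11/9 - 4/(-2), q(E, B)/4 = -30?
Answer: 5400/11 ≈ 490.91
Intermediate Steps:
q(E, B) = -120 (q(E, B) = 4*(-30) = -120)
y = -45/11 (y = 5/(-2 + (-11/9 - 4/(-2))) = 5/(-2 + (-11*⅑ - 4*(-½))) = 5/(-2 + (-11/9 + 2)) = 5/(-2 + 7/9) = 5/(-11/9) = 5*(-9/11) = -45/11 ≈ -4.0909)
A = -45/11 ≈ -4.0909
q(-47, 21)*A = -120*(-45/11) = 5400/11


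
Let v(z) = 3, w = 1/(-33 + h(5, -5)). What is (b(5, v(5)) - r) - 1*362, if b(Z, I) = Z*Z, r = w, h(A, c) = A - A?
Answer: -11120/33 ≈ -336.97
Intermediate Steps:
h(A, c) = 0
w = -1/33 (w = 1/(-33 + 0) = 1/(-33) = -1/33 ≈ -0.030303)
r = -1/33 ≈ -0.030303
b(Z, I) = Z²
(b(5, v(5)) - r) - 1*362 = (5² - 1*(-1/33)) - 1*362 = (25 + 1/33) - 362 = 826/33 - 362 = -11120/33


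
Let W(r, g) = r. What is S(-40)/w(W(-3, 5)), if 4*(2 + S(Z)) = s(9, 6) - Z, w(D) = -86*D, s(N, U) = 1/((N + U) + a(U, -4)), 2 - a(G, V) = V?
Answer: 673/21672 ≈ 0.031054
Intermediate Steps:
a(G, V) = 2 - V
s(N, U) = 1/(6 + N + U) (s(N, U) = 1/((N + U) + (2 - 1*(-4))) = 1/((N + U) + (2 + 4)) = 1/((N + U) + 6) = 1/(6 + N + U))
S(Z) = -167/84 - Z/4 (S(Z) = -2 + (1/(6 + 9 + 6) - Z)/4 = -2 + (1/21 - Z)/4 = -2 + (1/84 - Z/4) = -167/84 - Z/4)
S(-40)/w(W(-3, 5)) = (-167/84 - ¼*(-40))/((-86*(-3))) = (-167/84 + 10)/258 = (673/84)*(1/258) = 673/21672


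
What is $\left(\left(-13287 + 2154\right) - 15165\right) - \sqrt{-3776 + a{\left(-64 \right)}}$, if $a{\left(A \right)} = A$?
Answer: $-26298 - 16 i \sqrt{15} \approx -26298.0 - 61.968 i$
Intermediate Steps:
$\left(\left(-13287 + 2154\right) - 15165\right) - \sqrt{-3776 + a{\left(-64 \right)}} = \left(\left(-13287 + 2154\right) - 15165\right) - \sqrt{-3776 - 64} = \left(-11133 - 15165\right) - \sqrt{-3840} = -26298 - 16 i \sqrt{15}$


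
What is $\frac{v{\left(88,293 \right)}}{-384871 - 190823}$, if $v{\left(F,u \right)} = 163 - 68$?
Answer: $- \frac{95}{575694} \approx -0.00016502$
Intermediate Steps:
$v{\left(F,u \right)} = 95$ ($v{\left(F,u \right)} = 163 - 68 = 95$)
$\frac{v{\left(88,293 \right)}}{-384871 - 190823} = \frac{95}{-384871 - 190823} = \frac{95}{-575694} = 95 \left(- \frac{1}{575694}\right) = - \frac{95}{575694}$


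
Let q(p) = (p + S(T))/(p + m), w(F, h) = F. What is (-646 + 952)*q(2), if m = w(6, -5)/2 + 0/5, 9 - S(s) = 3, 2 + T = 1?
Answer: 2448/5 ≈ 489.60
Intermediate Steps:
T = -1 (T = -2 + 1 = -1)
S(s) = 6 (S(s) = 9 - 1*3 = 9 - 3 = 6)
m = 3 (m = 6/2 + 0/5 = 6*(½) + 0*(⅕) = 3 + 0 = 3)
q(p) = (6 + p)/(3 + p) (q(p) = (p + 6)/(p + 3) = (6 + p)/(3 + p))
(-646 + 952)*q(2) = (-646 + 952)*((6 + 2)/(3 + 2)) = 306*(8/5) = 2448/5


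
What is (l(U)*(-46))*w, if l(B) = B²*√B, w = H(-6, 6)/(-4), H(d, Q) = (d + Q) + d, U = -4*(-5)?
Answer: -55200*√5 ≈ -1.2343e+5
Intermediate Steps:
U = 20
H(d, Q) = Q + 2*d (H(d, Q) = (Q + d) + d = Q + 2*d)
w = 3/2 (w = (6 + 2*(-6))/(-4) = (6 - 12)*(-¼) = -6*(-¼) = 3/2 ≈ 1.5000)
l(B) = B^(5/2)
(l(U)*(-46))*w = (20^(5/2)*(-46))*(3/2) = ((800*√5)*(-46))*(3/2) = -36800*√5*(3/2) = -55200*√5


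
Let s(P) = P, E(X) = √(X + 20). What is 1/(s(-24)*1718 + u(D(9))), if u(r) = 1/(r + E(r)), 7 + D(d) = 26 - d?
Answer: -2886230/119004623041 + √30/119004623041 ≈ -2.4253e-5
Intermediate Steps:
E(X) = √(20 + X)
D(d) = 19 - d (D(d) = -7 + (26 - d) = 19 - d)
u(r) = 1/(r + √(20 + r))
1/(s(-24)*1718 + u(D(9))) = 1/(-24*1718 + 1/((19 - 1*9) + √(20 + (19 - 1*9)))) = 1/(-41232 + 1/((19 - 9) + √(20 + (19 - 9)))) = 1/(-41232 + 1/(10 + √(20 + 10))) = 1/(-41232 + 1/(10 + √30))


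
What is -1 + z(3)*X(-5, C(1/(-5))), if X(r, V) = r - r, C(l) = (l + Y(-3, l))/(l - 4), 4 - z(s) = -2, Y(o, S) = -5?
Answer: -1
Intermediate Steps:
z(s) = 6 (z(s) = 4 - 1*(-2) = 4 + 2 = 6)
C(l) = (-5 + l)/(-4 + l) (C(l) = (l - 5)/(l - 4) = (-5 + l)/(-4 + l))
X(r, V) = 0
-1 + z(3)*X(-5, C(1/(-5))) = -1 + 6*0 = -1 + 0 = -1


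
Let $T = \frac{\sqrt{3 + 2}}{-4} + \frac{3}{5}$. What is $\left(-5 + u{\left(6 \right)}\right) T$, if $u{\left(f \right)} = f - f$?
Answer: $-3 + \frac{5 \sqrt{5}}{4} \approx -0.20492$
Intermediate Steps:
$u{\left(f \right)} = 0$
$T = \frac{3}{5} - \frac{\sqrt{5}}{4}$ ($T = \sqrt{5} \left(- \frac{1}{4}\right) + 3 \cdot \frac{1}{5} = - \frac{\sqrt{5}}{4} + \frac{3}{5} = \frac{3}{5} - \frac{\sqrt{5}}{4} \approx 0.040983$)
$\left(-5 + u{\left(6 \right)}\right) T = \left(-5 + 0\right) \left(\frac{3}{5} - \frac{\sqrt{5}}{4}\right) = - 5 \left(\frac{3}{5} - \frac{\sqrt{5}}{4}\right) = -3 + \frac{5 \sqrt{5}}{4}$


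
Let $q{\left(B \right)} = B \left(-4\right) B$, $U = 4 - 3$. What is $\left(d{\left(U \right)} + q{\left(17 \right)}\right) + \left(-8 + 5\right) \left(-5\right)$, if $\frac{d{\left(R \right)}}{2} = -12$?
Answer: $-1165$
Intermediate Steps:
$U = 1$ ($U = 4 - 3 = 1$)
$d{\left(R \right)} = -24$ ($d{\left(R \right)} = 2 \left(-12\right) = -24$)
$q{\left(B \right)} = - 4 B^{2}$ ($q{\left(B \right)} = - 4 B B = - 4 B^{2}$)
$\left(d{\left(U \right)} + q{\left(17 \right)}\right) + \left(-8 + 5\right) \left(-5\right) = \left(-24 - 4 \cdot 17^{2}\right) + \left(-8 + 5\right) \left(-5\right) = \left(-24 - 1156\right) - -15 = \left(-24 - 1156\right) + 15 = -1180 + 15 = -1165$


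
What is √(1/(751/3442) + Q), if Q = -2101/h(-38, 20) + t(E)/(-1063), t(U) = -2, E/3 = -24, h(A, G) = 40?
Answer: I*√12220908244639090/15966260 ≈ 6.9239*I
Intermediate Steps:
E = -72 (E = 3*(-24) = -72)
Q = -2233283/42520 (Q = -2101/40 - 2/(-1063) = -2101*1/40 - 2*(-1/1063) = -2101/40 + 2/1063 = -2233283/42520 ≈ -52.523)
√(1/(751/3442) + Q) = √(1/(751/3442) - 2233283/42520) = √(3442/751 - 2233283/42520) = √(-1530841693/31932520) = I*√12220908244639090/15966260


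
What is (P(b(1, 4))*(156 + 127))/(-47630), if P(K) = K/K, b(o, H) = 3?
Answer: -283/47630 ≈ -0.0059416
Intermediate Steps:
P(K) = 1
(P(b(1, 4))*(156 + 127))/(-47630) = (1*(156 + 127))/(-47630) = (1*283)*(-1/47630) = 283*(-1/47630) = -283/47630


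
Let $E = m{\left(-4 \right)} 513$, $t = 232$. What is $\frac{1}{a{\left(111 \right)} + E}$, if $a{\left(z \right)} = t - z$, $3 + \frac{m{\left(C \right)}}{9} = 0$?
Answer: $- \frac{1}{13730} \approx -7.2833 \cdot 10^{-5}$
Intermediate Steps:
$m{\left(C \right)} = -27$ ($m{\left(C \right)} = -27 + 9 \cdot 0 = -27 + 0 = -27$)
$a{\left(z \right)} = 232 - z$
$E = -13851$ ($E = \left(-27\right) 513 = -13851$)
$\frac{1}{a{\left(111 \right)} + E} = \frac{1}{\left(232 - 111\right) - 13851} = \frac{1}{121 - 13851} = \frac{1}{-13730} = - \frac{1}{13730}$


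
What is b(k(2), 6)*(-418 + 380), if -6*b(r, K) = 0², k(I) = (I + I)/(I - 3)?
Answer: 0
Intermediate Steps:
k(I) = 2*I/(-3 + I) (k(I) = (2*I)/(-3 + I) = 2*I/(-3 + I))
b(r, K) = 0 (b(r, K) = -⅙*0² = -⅙*0 = 0)
b(k(2), 6)*(-418 + 380) = 0*(-418 + 380) = 0*(-38) = 0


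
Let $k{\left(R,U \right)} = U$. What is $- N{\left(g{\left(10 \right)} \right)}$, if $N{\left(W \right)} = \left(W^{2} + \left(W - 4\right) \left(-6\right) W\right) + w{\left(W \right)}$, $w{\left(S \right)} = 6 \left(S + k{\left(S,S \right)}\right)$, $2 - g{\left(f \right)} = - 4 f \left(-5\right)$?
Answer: $203148$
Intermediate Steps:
$g{\left(f \right)} = 2 - 20 f$ ($g{\left(f \right)} = 2 - - 4 f \left(-5\right) = 2 - 20 f$)
$w{\left(S \right)} = 12 S$ ($w{\left(S \right)} = 6 \left(S + S\right) = 6 \cdot 2 S = 12 S$)
$N{\left(W \right)} = W^{2} + 12 W + W \left(24 - 6 W\right)$ ($N{\left(W \right)} = \left(W^{2} + \left(W - 4\right) \left(-6\right) W\right) + 12 W = \left(W^{2} + \left(-4 + W\right) \left(-6\right) W\right) + 12 W = \left(W^{2} + \left(24 - 6 W\right) W\right) + 12 W = \left(W^{2} + W \left(24 - 6 W\right)\right) + 12 W = W^{2} + 12 W + W \left(24 - 6 W\right)$)
$- N{\left(g{\left(10 \right)} \right)} = - \left(2 - 200\right) \left(36 - 5 \left(2 - 200\right)\right) = - \left(-198\right) \left(36 - -990\right) = - \left(-198\right) \left(36 + 990\right) = - \left(-198\right) 1026 = \left(-1\right) \left(-203148\right) = 203148$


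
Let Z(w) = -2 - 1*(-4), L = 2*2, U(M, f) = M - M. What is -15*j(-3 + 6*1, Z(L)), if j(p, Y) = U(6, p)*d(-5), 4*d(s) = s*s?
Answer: 0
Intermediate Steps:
d(s) = s²/4 (d(s) = (s*s)/4 = s²/4)
U(M, f) = 0
L = 4
Z(w) = 2 (Z(w) = -2 + 4 = 2)
j(p, Y) = 0 (j(p, Y) = 0*((¼)*(-5)²) = 0*((¼)*25) = 0*(25/4) = 0)
-15*j(-3 + 6*1, Z(L)) = -15*0 = 0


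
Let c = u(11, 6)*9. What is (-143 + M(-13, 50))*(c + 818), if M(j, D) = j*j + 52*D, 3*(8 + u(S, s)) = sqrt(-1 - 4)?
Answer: 1958996 + 7878*I*sqrt(5) ≈ 1.959e+6 + 17616.0*I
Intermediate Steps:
u(S, s) = -8 + I*sqrt(5)/3 (u(S, s) = -8 + sqrt(-1 - 4)/3 = -8 + sqrt(-5)/3 = -8 + (I*sqrt(5))/3 = -8 + I*sqrt(5)/3)
M(j, D) = j**2 + 52*D
c = -72 + 3*I*sqrt(5) (c = (-8 + I*sqrt(5)/3)*9 = -72 + 3*I*sqrt(5) ≈ -72.0 + 6.7082*I)
(-143 + M(-13, 50))*(c + 818) = (-143 + ((-13)**2 + 52*50))*((-72 + 3*I*sqrt(5)) + 818) = (-143 + (169 + 2600))*(746 + 3*I*sqrt(5)) = (-143 + 2769)*(746 + 3*I*sqrt(5)) = 2626*(746 + 3*I*sqrt(5)) = 1958996 + 7878*I*sqrt(5)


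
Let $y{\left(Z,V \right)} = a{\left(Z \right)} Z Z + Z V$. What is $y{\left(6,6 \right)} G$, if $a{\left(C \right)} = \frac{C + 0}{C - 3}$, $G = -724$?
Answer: $-78192$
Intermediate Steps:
$a{\left(C \right)} = \frac{C}{-3 + C}$
$y{\left(Z,V \right)} = V Z + \frac{Z^{3}}{-3 + Z}$ ($y{\left(Z,V \right)} = \frac{Z}{-3 + Z} Z Z + Z V = \frac{Z^{2}}{-3 + Z} Z + V Z = \frac{Z^{3}}{-3 + Z} + V Z = V Z + \frac{Z^{3}}{-3 + Z}$)
$y{\left(6,6 \right)} G = \frac{6 \left(6^{2} + 6 \left(-3 + 6\right)\right)}{-3 + 6} \left(-724\right) = \frac{6 \left(36 + 6 \cdot 3\right)}{3} \left(-724\right) = 6 \cdot \frac{1}{3} \left(36 + 18\right) \left(-724\right) = 6 \cdot \frac{1}{3} \cdot 54 \left(-724\right) = 108 \left(-724\right) = -78192$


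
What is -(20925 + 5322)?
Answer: -26247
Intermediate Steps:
-(20925 + 5322) = -1*26247 = -26247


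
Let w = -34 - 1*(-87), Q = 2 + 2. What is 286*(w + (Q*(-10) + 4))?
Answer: 4862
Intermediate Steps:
Q = 4
w = 53 (w = -34 + 87 = 53)
286*(w + (Q*(-10) + 4)) = 286*(53 + (4*(-10) + 4)) = 286*(53 + (-40 + 4)) = 286*(53 - 36) = 286*17 = 4862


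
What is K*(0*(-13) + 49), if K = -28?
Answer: -1372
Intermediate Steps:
K*(0*(-13) + 49) = -28*(0*(-13) + 49) = -28*(0 + 49) = -28*49 = -1372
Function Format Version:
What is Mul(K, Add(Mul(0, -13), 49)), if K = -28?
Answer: -1372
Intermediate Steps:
Mul(K, Add(Mul(0, -13), 49)) = Mul(-28, Add(Mul(0, -13), 49)) = Mul(-28, Add(0, 49)) = Mul(-28, 49) = -1372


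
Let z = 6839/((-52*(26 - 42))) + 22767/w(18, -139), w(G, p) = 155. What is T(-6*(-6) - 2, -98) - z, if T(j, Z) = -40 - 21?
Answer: -27868749/128960 ≈ -216.10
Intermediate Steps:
z = 20002189/128960 (z = 6839/((-52*(26 - 42))) + 22767/155 = 6839/((-52*(-16))) + 22767*(1/155) = 6839/832 + 22767/155 = 20002189/128960 ≈ 155.10)
T(j, Z) = -61
T(-6*(-6) - 2, -98) - z = -61 - 1*20002189/128960 = -61 - 20002189/128960 = -27868749/128960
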